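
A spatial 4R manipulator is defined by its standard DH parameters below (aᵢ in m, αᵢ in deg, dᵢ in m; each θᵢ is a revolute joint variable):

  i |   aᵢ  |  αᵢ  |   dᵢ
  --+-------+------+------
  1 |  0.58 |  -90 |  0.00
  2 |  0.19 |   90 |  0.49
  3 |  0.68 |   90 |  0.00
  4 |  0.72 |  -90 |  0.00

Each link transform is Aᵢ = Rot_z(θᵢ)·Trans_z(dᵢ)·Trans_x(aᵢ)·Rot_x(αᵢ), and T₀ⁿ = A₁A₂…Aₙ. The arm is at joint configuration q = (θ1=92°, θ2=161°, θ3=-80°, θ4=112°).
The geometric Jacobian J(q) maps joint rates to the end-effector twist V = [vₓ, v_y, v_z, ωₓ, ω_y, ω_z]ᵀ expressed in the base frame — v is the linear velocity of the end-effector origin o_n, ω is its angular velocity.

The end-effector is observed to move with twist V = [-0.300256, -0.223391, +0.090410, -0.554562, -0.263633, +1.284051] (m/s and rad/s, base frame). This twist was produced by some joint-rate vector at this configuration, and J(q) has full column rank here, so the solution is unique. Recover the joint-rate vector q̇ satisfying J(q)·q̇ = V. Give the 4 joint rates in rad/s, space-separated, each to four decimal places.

0.6870 0.5570 -0.6440 -0.0370

o_n = [-0.1051, 0.5470, -0.7163]
J₁: ẑ×o_n = [-0.5470, -0.1051, 0.0000], ω = ẑ
J2: z=[-0.9994, -0.0349, 0.0000] o=[-0.0202, 0.5796, 0.0000] → [0.0250, -0.7158, 0.0297, -0.9994, -0.0349, 0.0000]
J3: z=[-0.0114, 0.3254, -0.9455] o=[-0.5037, 0.3830, -0.0619] → [-0.0579, -0.3843, -0.1315, -0.0114, 0.3254, -0.9455]
J4: z=[0.1410, 0.9366, 0.3206] o=[0.1695, 0.2948, -0.1003] → [-0.6578, -0.0012, 0.2928, 0.1410, 0.9366, 0.3206]
q̇ = J⁺·V = [0.6870, 0.5570, -0.6440, -0.0370]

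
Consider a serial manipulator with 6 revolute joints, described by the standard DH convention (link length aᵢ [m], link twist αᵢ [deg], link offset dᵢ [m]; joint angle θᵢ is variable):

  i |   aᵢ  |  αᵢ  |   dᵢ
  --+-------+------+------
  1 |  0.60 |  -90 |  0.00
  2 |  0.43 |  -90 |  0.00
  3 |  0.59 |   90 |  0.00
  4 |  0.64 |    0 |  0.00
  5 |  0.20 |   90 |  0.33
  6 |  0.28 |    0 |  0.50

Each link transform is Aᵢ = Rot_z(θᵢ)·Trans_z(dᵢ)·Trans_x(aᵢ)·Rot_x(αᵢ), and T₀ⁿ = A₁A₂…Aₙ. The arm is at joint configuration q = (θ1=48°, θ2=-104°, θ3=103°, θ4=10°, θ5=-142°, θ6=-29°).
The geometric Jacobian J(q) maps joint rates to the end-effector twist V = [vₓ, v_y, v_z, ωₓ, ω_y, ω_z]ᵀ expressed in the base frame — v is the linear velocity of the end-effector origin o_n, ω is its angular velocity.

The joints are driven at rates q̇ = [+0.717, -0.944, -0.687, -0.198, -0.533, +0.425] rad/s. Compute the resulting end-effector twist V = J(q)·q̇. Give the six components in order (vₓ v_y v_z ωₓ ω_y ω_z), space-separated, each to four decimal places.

-0.2566 0.4013 0.5585 0.1930 -0.4907 -0.0026

o_n = [0.8275, 0.0513, 0.5085]
J₁: ẑ×o_n = [-0.0513, 0.8275, 0.0000], ω = ẑ
J2: z=[-0.7431, 0.6691, 0.0000] o=[0.4015, 0.4459, 0.0000] → [0.3402, 0.3779, 0.0082, -0.7431, 0.6691, 0.0000]
J3: z=[0.6493, 0.7211, 0.2419] o=[0.3319, 0.3686, 0.4172] → [0.1425, 0.0607, -0.5633, 0.6493, 0.7211, 0.2419]
J4: z=[0.0094, -0.3257, 0.9454] o=[0.7806, 0.0078, 0.2884] → [-0.1128, 0.0423, 0.0157, 0.0094, -0.3257, 0.9454]
J5: z=[0.0094, -0.3257, 0.9454] o=[1.3321, -0.2975, 0.1778] → [-0.4375, -0.4802, -0.1610, 0.0094, -0.3257, 0.9454]
J6: z=[-0.1307, 0.9370, 0.3241] o=[1.1369, -0.4303, 0.4830] → [-0.1323, -0.0970, 0.2269, -0.1307, 0.9370, 0.3241]
V = J·q̇ = [-0.2566, 0.4013, 0.5585, 0.1930, -0.4907, -0.0026]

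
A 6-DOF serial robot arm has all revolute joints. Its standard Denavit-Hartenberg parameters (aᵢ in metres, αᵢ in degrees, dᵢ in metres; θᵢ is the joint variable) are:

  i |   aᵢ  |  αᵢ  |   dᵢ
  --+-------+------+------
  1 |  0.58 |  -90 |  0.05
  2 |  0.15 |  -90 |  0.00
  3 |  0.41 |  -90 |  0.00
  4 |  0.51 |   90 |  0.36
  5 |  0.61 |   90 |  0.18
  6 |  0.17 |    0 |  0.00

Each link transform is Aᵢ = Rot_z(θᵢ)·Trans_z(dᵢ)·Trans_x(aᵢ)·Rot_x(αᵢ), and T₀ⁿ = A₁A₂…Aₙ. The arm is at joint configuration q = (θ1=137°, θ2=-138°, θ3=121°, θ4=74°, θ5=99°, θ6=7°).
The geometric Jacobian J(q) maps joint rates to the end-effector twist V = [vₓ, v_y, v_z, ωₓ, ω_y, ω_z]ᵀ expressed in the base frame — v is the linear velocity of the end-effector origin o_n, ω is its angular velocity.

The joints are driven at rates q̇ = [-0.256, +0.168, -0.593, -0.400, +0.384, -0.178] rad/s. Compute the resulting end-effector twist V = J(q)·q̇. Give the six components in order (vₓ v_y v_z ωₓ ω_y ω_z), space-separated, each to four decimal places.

0.7435 0.8743 0.2121 0.4884 -0.0080 -0.3576

o_n = [-0.8935, 0.8701, -0.9781]
J₁: ẑ×o_n = [-0.8701, -0.8935, 0.0000], ω = ẑ
J2: z=[-0.6820, -0.7314, 0.0000] o=[-0.4242, 0.3956, 0.0500] → [0.7519, -0.7012, -0.6669, -0.6820, -0.7314, 0.0000]
J3: z=[-0.4894, 0.4563, 0.7431] o=[-0.3427, 0.3195, 0.1504] → [-0.9241, -0.9616, -0.0181, -0.4894, 0.4563, 0.7431]
J4: z=[-0.8171, 0.0578, -0.5736] o=[-0.2177, 0.6836, 0.0091] → [0.0500, -0.4191, -0.1134, -0.8171, 0.0578, -0.5736]
J5: z=[0.1580, 0.9793, -0.1264] o=[-0.2292, 0.6055, -0.6102] → [-0.3269, 0.1421, 0.6924, 0.1580, 0.9793, -0.1264]
J6: z=[0.4197, -0.1825, -0.8891] o=[-0.7460, 0.8351, -0.9013] → [0.0452, 0.1634, -0.0122, 0.4197, -0.1825, -0.8891]
V = J·q̇ = [0.7435, 0.8743, 0.2121, 0.4884, -0.0080, -0.3576]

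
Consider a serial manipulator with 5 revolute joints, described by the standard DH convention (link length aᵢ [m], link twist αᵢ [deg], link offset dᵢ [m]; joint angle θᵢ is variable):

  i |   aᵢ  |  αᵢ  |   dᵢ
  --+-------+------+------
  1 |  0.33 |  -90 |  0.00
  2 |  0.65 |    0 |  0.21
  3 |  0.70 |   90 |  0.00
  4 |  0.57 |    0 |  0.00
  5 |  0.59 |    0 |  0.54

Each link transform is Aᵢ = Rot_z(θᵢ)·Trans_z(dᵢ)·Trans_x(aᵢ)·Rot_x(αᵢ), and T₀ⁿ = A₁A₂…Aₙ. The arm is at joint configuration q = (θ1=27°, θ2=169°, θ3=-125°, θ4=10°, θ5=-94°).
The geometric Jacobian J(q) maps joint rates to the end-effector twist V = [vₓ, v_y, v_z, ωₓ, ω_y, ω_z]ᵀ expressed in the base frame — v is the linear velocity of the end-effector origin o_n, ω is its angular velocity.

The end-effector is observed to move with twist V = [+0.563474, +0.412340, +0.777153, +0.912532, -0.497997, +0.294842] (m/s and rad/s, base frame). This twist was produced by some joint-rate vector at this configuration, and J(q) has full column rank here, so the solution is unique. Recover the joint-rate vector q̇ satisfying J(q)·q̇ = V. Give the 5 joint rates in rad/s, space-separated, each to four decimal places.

-0.3130 -0.0990 -0.7590 0.6740 0.1710

o_n = [1.0338, 0.2150, -0.6546]
J₁: ẑ×o_n = [-0.2150, 1.0338, 0.0000], ω = ẑ
J2: z=[-0.4540, 0.8910, 0.0000] o=[0.2940, 0.1498, 0.0000] → [-0.5833, -0.2972, -0.6888, -0.4540, 0.8910, 0.0000]
J3: z=[-0.4540, 0.8910, 0.0000] o=[-0.3698, 0.0473, -0.1240] → [-0.4728, -0.2409, -1.3268, -0.4540, 0.8910, 0.0000]
J4: z=[0.6189, 0.3154, 0.7193] o=[0.0788, 0.2759, -0.6103] → [0.0298, 0.7144, -0.3388, 0.6189, 0.3154, 0.7193]
J5: z=[0.6189, 0.3154, 0.7193] o=[0.3937, 0.5474, -1.0002] → [0.3481, 0.2466, -0.4076, 0.6189, 0.3154, 0.7193]
q̇ = J⁺·V = [-0.3130, -0.0990, -0.7590, 0.6740, 0.1710]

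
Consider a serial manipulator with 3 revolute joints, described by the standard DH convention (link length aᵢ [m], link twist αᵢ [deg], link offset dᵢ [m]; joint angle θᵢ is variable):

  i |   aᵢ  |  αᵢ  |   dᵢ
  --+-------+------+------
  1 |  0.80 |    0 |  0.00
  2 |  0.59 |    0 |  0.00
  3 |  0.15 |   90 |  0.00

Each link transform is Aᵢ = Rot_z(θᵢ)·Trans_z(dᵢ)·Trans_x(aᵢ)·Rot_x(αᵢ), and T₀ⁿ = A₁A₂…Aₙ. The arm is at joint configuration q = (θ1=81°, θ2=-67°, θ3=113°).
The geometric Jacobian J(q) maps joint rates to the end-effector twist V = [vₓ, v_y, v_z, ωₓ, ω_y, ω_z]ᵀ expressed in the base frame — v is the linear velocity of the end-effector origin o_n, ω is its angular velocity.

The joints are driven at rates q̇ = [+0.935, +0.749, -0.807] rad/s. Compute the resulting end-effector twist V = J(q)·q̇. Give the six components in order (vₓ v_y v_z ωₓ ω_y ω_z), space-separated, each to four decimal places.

-1.0842 1.0019 0.0000 0.0000 0.0000 0.8770

o_n = [0.6073, 1.0527, 0.0000]
J₁: ẑ×o_n = [-1.0527, 0.6073, 0.0000], ω = ẑ
J2: z=[0.0000, 0.0000, 1.0000] o=[0.1251, 0.7902, 0.0000] → [-0.2625, 0.4822, 0.0000, 0.0000, 0.0000, 1.0000]
J3: z=[0.0000, 0.0000, 1.0000] o=[0.6976, 0.9329, 0.0000] → [-0.1198, -0.0903, 0.0000, 0.0000, 0.0000, 1.0000]
V = J·q̇ = [-1.0842, 1.0019, 0.0000, 0.0000, 0.0000, 0.8770]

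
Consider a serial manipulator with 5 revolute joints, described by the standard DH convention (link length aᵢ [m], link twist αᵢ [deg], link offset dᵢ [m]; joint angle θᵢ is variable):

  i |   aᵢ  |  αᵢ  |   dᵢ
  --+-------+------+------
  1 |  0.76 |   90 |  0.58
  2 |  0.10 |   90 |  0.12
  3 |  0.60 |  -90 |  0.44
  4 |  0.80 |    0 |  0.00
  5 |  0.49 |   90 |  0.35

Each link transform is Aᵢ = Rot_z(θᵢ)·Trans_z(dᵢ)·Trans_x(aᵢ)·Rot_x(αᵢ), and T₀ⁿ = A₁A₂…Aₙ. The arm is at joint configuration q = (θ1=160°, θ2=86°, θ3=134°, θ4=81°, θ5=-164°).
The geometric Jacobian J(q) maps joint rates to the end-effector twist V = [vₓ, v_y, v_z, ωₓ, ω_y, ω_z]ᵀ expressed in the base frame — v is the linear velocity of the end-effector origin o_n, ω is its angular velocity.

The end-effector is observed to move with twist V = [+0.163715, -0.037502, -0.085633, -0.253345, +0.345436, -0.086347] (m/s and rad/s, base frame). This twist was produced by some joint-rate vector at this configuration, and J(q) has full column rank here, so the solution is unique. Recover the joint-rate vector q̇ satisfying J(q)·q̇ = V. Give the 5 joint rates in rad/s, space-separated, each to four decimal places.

o_n = [-0.6452, 0.7046, -0.1248]
J₁: ẑ×o_n = [-0.7046, -0.6452, 0.0000], ω = ẑ
J2: z=[0.3420, 0.9397, 0.0000] o=[-0.7142, 0.2599, 0.5800] → [-0.6623, 0.2411, 0.0872, 0.3420, 0.9397, 0.0000]
J3: z=[-0.9374, 0.3412, -0.0698] o=[-0.6797, 0.3751, 0.6798] → [-0.2515, -0.7566, -0.3207, -0.9374, 0.3412, -0.0698]
J4: z=[-0.1904, -0.6699, -0.7176] o=[-0.9172, 0.9208, 0.2333] → [0.0847, -0.2634, 0.2234, -0.1904, -0.6699, -0.7176]
J5: z=[-0.1904, -0.6699, -0.7176] o=[-0.1400, 0.7338, 0.2017] → [0.1978, 0.3003, -0.3329, -0.1904, -0.6699, -0.7176]
q̇ = J⁺·V = [-0.3780, -0.0670, 0.3350, -0.2130, -0.2260]

-0.3780 -0.0670 0.3350 -0.2130 -0.2260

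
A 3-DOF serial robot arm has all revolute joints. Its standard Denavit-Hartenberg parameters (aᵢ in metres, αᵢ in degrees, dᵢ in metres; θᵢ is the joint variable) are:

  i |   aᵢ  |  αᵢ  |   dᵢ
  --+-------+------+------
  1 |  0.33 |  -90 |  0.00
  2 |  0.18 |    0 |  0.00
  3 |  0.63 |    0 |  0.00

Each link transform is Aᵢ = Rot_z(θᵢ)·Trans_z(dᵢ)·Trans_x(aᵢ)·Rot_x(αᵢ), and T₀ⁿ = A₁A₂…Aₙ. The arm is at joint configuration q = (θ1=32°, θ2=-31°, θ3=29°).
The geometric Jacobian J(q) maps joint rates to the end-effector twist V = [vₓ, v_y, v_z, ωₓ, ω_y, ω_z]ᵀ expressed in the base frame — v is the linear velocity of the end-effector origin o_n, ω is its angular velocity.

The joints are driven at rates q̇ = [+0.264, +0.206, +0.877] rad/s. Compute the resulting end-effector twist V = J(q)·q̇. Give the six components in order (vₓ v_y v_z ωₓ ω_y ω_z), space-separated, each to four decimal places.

-0.1194 0.2721 -0.7137 -0.5739 0.9184 0.2640

o_n = [0.9446, 0.5903, 0.1147]
J₁: ẑ×o_n = [-0.5903, 0.9446, 0.0000], ω = ẑ
J2: z=[-0.5299, 0.8480, 0.0000] o=[0.2799, 0.1749, 0.0000] → [0.0973, 0.0608, -0.7839, -0.5299, 0.8480, 0.0000]
J3: z=[-0.5299, 0.8480, 0.0000] o=[0.4107, 0.2566, 0.0927] → [0.0186, 0.0117, -0.6296, -0.5299, 0.8480, 0.0000]
V = J·q̇ = [-0.1194, 0.2721, -0.7137, -0.5739, 0.9184, 0.2640]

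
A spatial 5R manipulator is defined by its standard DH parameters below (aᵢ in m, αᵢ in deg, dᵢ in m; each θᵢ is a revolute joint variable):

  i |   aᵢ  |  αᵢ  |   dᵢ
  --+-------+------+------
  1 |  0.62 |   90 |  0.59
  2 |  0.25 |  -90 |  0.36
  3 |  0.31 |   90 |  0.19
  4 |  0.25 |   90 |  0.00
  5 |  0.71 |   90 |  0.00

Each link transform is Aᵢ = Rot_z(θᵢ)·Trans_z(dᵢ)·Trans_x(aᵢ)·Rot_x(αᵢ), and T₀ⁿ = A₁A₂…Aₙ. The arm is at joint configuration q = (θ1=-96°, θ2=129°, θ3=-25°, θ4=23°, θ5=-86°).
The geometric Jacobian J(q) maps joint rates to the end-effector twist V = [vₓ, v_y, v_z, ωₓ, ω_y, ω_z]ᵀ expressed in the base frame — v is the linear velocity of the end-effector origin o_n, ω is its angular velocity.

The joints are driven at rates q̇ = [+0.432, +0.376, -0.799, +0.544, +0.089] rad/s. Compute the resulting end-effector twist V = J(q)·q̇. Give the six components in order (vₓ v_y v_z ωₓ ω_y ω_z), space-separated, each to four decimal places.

-0.7281 0.6672 -0.2157 -0.9635 -0.7126 0.8322

o_n = [0.0654, 0.2932, 1.2362]
J₁: ẑ×o_n = [-0.2932, 0.0654, 0.0000], ω = ẑ
J2: z=[-0.9945, 0.1045, 0.0000] o=[-0.0648, -0.6166, 0.5900] → [0.0675, 0.6427, -0.9184, -0.9945, 0.1045, 0.0000]
J3: z=[0.0812, 0.7729, -0.6293] o=[-0.4064, -0.4225, 0.7843] → [0.7997, -0.3336, -0.3065, 0.0812, 0.7729, -0.6293]
J4: z=[-0.9291, -0.1698, -0.3284] o=[-0.5028, -0.0861, 0.8831] → [0.0646, 0.1415, -0.2559, -0.9291, -0.1698, -0.3284]
J5: z=[-0.2157, -0.4726, 0.8545] o=[-0.5778, 0.1301, 0.9837] → [-0.2587, 0.6041, 0.2688, -0.2157, -0.4726, 0.8545]
V = J·q̇ = [-0.7281, 0.6672, -0.2157, -0.9635, -0.7126, 0.8322]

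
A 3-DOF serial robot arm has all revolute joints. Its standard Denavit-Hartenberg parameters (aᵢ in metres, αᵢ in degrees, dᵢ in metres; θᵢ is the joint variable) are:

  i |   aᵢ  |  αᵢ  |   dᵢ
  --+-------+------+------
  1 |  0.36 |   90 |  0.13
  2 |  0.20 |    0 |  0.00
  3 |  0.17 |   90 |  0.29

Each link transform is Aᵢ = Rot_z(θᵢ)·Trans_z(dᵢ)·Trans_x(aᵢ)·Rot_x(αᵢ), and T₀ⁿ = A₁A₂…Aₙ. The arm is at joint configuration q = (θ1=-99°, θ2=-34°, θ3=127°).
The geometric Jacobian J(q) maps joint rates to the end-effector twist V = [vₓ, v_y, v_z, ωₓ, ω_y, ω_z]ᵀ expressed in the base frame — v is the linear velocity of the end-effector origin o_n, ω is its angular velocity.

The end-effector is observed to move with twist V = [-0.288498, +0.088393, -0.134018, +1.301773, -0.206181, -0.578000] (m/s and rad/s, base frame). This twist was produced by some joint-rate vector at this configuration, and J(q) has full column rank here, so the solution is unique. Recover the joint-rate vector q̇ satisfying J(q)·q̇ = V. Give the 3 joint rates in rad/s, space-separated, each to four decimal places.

o_n = [-0.3673, -0.4652, 0.1879]
J₁: ẑ×o_n = [0.4652, -0.3673, 0.0000], ω = ẑ
J2: z=[-0.9877, 0.1564, 0.0000] o=[-0.0563, -0.3556, 0.1300] → [0.0091, 0.0572, 0.1569, -0.9877, 0.1564, 0.0000]
J3: z=[-0.9877, 0.1564, 0.0000] o=[-0.0823, -0.5193, 0.0182] → [0.0266, 0.1677, -0.0089, -0.9877, 0.1564, 0.0000]
q̇ = J⁺·V = [-0.5780, -0.8790, -0.4390]

-0.5780 -0.8790 -0.4390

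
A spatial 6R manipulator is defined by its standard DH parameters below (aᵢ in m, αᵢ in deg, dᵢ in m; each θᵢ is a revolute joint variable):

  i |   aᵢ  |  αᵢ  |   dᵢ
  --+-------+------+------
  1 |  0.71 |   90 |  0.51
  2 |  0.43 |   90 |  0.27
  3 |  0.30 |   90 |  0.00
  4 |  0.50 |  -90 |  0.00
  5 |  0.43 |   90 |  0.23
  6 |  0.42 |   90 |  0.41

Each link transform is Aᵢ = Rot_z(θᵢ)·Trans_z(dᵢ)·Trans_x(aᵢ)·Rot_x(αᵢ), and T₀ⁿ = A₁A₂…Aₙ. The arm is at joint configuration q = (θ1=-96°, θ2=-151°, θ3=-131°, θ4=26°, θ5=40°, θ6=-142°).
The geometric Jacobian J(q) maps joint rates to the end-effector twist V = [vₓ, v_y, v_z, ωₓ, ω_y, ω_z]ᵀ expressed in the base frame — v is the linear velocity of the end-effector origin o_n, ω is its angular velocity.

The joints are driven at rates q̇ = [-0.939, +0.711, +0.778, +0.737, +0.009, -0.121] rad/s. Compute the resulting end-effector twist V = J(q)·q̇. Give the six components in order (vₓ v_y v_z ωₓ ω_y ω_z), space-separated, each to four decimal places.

o_n = [0.2701, -0.9791, 1.0319]
J₁: ẑ×o_n = [0.9791, 0.2701, -0.0000], ω = ẑ
J2: z=[-0.9945, 0.1045, 0.0000] o=[-0.0742, -0.7061, 0.5100] → [0.0546, 0.5190, 0.2355, -0.9945, 0.1045, 0.0000]
J3: z=[0.0507, 0.4822, 0.8746] o=[-0.3034, -0.3039, 0.3015] → [0.9427, 0.4646, -0.3107, 0.0507, 0.4822, 0.8746]
J4: z=[-0.7215, -0.5879, 0.3659] o=[-0.0962, -0.4987, 0.3970] → [-0.1975, 0.5921, 0.5619, -0.7215, -0.5879, 0.3659]
J5: z=[-0.2572, 0.7181, 0.6467] o=[0.2252, -0.6849, 0.7316] → [0.4059, 0.1063, 0.0434, -0.2572, 0.7181, 0.6467]
J6: z=[-0.1394, -0.6898, 0.7105] o=[0.5772, -0.4800, 0.9997] → [0.3324, -0.2137, -0.1423, -0.1394, -0.6898, 0.7105]
V = J·q̇ = [-0.3293, 0.9401, 0.3574, -1.1848, 0.1061, -0.0690]

-0.3293 0.9401 0.3574 -1.1848 0.1061 -0.0690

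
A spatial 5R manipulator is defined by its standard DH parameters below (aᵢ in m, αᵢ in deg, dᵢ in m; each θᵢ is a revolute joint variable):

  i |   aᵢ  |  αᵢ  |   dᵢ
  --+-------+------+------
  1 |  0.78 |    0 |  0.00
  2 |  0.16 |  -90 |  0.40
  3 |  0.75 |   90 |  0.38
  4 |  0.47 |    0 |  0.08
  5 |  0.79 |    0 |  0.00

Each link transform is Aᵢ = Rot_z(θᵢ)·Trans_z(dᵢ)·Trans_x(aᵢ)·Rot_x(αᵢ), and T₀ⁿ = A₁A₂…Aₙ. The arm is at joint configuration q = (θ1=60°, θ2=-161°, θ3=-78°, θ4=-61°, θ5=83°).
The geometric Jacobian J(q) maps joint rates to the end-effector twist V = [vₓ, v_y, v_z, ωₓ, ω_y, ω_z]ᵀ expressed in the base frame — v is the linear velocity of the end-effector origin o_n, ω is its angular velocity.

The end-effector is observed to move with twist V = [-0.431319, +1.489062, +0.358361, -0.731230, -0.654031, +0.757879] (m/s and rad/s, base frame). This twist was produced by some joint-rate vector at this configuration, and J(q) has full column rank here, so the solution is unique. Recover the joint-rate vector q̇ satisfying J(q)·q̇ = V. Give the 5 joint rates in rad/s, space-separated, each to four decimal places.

0.6850 0.2390 -0.5930 -0.0930 -0.7060

o_n = [0.5666, 0.1956, 2.0896]
J₁: ẑ×o_n = [-0.1956, 0.5666, 0.0000], ω = ẑ
J2: z=[0.0000, 0.0000, 1.0000] o=[0.3900, 0.6755, 0.0000] → [0.4799, 0.1766, -0.0000, 0.0000, 0.0000, 1.0000]
J3: z=[0.9816, -0.1908, 0.0000] o=[0.3595, 0.5184, 0.4000] → [-0.3224, -1.6586, -0.2773, 0.9816, -0.1908, 0.0000]
J4: z=[0.1866, 0.9602, 0.2079] o=[0.7027, 0.2929, 1.1336] → [0.9381, -0.2067, 0.1126, 0.1866, 0.9602, 0.2079]
J5: z=[0.1866, 0.9602, 0.2079] o=[0.3051, 0.4016, 1.3731] → [0.7308, -0.0794, -0.2895, 0.1866, 0.9602, 0.2079]
q̇ = J⁺·V = [0.6850, 0.2390, -0.5930, -0.0930, -0.7060]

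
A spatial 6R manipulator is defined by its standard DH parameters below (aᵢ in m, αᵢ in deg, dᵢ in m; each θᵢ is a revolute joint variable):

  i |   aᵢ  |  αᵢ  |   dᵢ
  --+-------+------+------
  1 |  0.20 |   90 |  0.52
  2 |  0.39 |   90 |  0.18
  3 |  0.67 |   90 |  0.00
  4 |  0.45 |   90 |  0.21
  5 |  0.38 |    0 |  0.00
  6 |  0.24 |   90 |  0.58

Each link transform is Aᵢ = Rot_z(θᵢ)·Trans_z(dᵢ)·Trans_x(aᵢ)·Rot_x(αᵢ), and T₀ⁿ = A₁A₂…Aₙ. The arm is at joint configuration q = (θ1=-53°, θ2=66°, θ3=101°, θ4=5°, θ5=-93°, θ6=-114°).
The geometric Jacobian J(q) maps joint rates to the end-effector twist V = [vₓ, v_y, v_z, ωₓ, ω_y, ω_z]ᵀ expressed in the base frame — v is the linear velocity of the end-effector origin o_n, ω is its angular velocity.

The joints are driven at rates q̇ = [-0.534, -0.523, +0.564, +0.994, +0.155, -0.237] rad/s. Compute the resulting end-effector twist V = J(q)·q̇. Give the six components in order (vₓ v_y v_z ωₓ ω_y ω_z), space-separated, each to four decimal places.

-0.5138 0.1047 -0.4383 0.8660 -0.5837 0.0960

o_n = [-1.0181, -0.4556, 0.8862]
J₁: ẑ×o_n = [0.4556, -1.0181, 0.0000], ω = ẑ
J2: z=[-0.7986, -0.6018, 0.0000] o=[0.1204, -0.1597, 0.5200] → [-0.2204, 0.2925, -0.4488, -0.7986, -0.6018, 0.0000]
J3: z=[0.5498, -0.7296, -0.4067] o=[0.0721, -0.3947, 0.8763] → [-0.0320, 0.4379, -0.8288, 0.5498, -0.7296, -0.4067]
J4: z=[0.0879, -0.4337, 0.8968] o=[-0.4845, -0.7490, 0.7595] → [-0.3181, -0.4896, -0.2056, 0.0879, -0.4337, 0.8968]
J5: z=[-0.6201, 0.6807, 0.3900] o=[-0.8168, -1.1058, 0.8537] → [-0.2314, -0.0583, -0.2662, -0.6201, 0.6807, 0.3900]
J6: z=[-0.6201, 0.6807, 0.3900] o=[-0.8347, -0.9294, 0.5176] → [0.0661, 0.1571, -0.1690, -0.6201, 0.6807, 0.3900]
V = J·q̇ = [-0.5138, 0.1047, -0.4383, 0.8660, -0.5837, 0.0960]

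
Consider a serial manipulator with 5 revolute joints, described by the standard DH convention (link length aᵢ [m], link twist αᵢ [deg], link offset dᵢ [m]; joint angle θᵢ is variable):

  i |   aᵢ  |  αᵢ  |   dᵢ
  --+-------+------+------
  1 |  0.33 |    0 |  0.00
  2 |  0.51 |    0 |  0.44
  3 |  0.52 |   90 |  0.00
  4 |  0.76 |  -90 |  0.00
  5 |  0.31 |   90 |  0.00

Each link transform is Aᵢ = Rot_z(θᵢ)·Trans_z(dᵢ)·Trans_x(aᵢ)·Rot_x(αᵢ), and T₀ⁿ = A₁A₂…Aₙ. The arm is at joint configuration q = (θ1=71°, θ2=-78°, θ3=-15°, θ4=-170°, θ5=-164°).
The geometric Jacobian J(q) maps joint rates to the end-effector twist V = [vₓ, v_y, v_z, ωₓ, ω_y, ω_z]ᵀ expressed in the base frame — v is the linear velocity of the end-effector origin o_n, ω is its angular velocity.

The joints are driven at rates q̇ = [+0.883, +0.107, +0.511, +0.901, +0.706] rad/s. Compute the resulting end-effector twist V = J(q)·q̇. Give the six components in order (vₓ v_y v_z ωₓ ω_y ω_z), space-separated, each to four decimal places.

-0.1254 0.4385 -0.4204 -0.2239 -0.8813 0.8057

o_n = [0.6419, 0.1463, 0.3598]
J₁: ẑ×o_n = [-0.1463, 0.6419, 0.0000], ω = ẑ
J2: z=[0.0000, 0.0000, 1.0000] o=[0.1074, 0.3120, 0.0000] → [0.1657, 0.5345, -0.0000, 0.0000, 0.0000, 1.0000]
J3: z=[0.0000, 0.0000, 1.0000] o=[0.6136, 0.2499, 0.4400] → [0.1036, 0.0283, -0.0000, 0.0000, 0.0000, 1.0000]
J4: z=[-0.3746, -0.9272, 0.0000] o=[1.0958, 0.0551, 0.4400] → [0.0744, -0.0301, -0.4550, -0.3746, -0.9272, 0.0000]
J5: z=[0.1610, -0.0650, -0.9848] o=[0.4018, 0.3354, 0.3080] → [-0.1897, -0.2448, -0.0148, 0.1610, -0.0650, -0.9848]
V = J·q̇ = [-0.1254, 0.4385, -0.4204, -0.2239, -0.8813, 0.8057]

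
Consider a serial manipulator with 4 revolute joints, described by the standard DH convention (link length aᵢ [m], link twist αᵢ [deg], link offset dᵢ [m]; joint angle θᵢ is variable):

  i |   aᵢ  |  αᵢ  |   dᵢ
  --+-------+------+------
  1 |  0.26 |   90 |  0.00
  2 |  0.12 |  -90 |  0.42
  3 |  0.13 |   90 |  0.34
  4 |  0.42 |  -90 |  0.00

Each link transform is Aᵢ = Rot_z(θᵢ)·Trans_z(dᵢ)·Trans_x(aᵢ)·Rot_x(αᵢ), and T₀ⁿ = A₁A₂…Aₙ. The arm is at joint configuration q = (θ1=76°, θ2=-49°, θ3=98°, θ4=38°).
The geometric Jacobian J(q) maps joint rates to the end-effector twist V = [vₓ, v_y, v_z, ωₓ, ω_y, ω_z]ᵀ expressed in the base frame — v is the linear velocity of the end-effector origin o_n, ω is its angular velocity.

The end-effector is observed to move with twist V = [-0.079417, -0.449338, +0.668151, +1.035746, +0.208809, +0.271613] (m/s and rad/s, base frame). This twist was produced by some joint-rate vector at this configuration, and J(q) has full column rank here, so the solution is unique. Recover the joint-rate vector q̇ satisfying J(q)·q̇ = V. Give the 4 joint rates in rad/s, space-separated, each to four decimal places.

0.0430 0.9720 0.4920 0.1260

o_n = [0.1457, 0.7350, 0.3506]
J₁: ẑ×o_n = [-0.7350, 0.1457, 0.0000], ω = ẑ
J2: z=[0.9703, -0.2419, 0.0000] o=[0.0629, 0.2523, 0.0000] → [-0.0848, -0.3401, 0.4884, 0.9703, -0.2419, 0.0000]
J3: z=[0.1826, 0.7323, 0.6561] o=[0.4895, 0.2271, -0.0906] → [-0.0102, -0.3061, 0.3445, 0.1826, 0.7323, 0.6561]
J4: z=[0.0221, 0.6640, -0.7474] o=[0.4238, 0.4957, 0.1461] → [0.3146, 0.2033, 0.1900, 0.0221, 0.6640, -0.7474]
q̇ = J⁺·V = [0.0430, 0.9720, 0.4920, 0.1260]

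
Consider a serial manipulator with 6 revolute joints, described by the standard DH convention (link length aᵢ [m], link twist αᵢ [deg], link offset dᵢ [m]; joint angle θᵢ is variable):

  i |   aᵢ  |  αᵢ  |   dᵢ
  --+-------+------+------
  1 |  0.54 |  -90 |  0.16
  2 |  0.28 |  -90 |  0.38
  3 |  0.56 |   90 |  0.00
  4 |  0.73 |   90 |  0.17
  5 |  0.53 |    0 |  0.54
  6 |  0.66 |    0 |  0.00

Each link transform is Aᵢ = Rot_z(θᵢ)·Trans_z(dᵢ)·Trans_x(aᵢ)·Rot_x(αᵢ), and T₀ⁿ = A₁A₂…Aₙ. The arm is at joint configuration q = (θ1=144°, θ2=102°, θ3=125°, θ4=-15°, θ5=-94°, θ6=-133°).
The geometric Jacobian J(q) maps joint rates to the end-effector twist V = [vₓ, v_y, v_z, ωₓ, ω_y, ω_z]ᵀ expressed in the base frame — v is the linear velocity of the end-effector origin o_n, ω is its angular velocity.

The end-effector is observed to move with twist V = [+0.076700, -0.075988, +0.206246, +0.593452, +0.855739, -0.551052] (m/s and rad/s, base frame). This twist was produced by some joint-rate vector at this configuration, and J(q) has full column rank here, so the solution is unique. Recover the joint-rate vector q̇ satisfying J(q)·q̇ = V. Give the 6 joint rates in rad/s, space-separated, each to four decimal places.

0.1940 -0.5130 -0.2420 0.8960 -0.8540 0.7870

o_n = [-0.7646, 0.8368, 0.0327]
J₁: ẑ×o_n = [-0.8368, -0.7646, 0.0000], ω = ẑ
J2: z=[-0.5878, -0.8090, 0.0000] o=[-0.4369, 0.3174, 0.1600] → [0.1030, -0.0748, -0.5705, -0.5878, -0.8090, 0.0000]
J3: z=[0.7913, -0.5749, 0.2079] o=[-0.6131, -0.0242, -0.1139] → [-0.2633, -0.1475, 0.5943, 0.7913, -0.5749, 0.2079]
J4: z=[0.4749, 0.3639, -0.8013] o=[-0.3975, 0.3861, 0.2003] → [0.3001, 0.3738, 0.3476, 0.4749, 0.3639, -0.8013]
J5: z=[-0.8640, 0.3657, -0.3460] o=[-0.1948, 1.0733, 0.4204] → [-0.2236, -0.1378, 0.4127, -0.8640, 0.3657, -0.3460]
J6: z=[-0.8640, 0.3657, -0.3460] o=[-0.9187, 1.0467, 0.6391] → [-0.2944, -0.5773, 0.1250, -0.8640, 0.3657, -0.3460]
q̇ = J⁺·V = [0.1940, -0.5130, -0.2420, 0.8960, -0.8540, 0.7870]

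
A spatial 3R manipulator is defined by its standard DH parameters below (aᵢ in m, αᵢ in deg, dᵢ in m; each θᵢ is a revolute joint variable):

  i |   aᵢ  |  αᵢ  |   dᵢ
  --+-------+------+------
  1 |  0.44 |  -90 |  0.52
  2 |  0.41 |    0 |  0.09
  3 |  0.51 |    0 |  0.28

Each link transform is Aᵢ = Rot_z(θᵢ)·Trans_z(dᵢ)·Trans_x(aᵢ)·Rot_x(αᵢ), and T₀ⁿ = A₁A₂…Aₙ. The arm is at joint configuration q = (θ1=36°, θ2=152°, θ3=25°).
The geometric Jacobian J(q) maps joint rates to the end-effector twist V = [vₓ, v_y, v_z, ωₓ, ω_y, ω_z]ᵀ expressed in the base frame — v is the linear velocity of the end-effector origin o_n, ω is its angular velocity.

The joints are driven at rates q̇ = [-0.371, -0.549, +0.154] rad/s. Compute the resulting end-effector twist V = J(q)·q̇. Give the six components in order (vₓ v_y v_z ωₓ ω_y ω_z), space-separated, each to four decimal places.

o_n = [-0.5664, 0.0458, 0.3008]
J₁: ẑ×o_n = [-0.0458, -0.5664, 0.0000], ω = ẑ
J2: z=[-0.5878, 0.8090, 0.0000] o=[0.3560, 0.2586, 0.5200] → [-0.1773, -0.1288, 0.8713, -0.5878, 0.8090, 0.0000]
J3: z=[-0.5878, 0.8090, 0.0000] o=[0.0102, 0.1187, 0.3275] → [-0.0216, -0.0157, 0.5093, -0.5878, 0.8090, 0.0000]
V = J·q̇ = [0.1110, 0.2785, -0.3999, 0.2322, -0.3196, -0.3710]

0.1110 0.2785 -0.3999 0.2322 -0.3196 -0.3710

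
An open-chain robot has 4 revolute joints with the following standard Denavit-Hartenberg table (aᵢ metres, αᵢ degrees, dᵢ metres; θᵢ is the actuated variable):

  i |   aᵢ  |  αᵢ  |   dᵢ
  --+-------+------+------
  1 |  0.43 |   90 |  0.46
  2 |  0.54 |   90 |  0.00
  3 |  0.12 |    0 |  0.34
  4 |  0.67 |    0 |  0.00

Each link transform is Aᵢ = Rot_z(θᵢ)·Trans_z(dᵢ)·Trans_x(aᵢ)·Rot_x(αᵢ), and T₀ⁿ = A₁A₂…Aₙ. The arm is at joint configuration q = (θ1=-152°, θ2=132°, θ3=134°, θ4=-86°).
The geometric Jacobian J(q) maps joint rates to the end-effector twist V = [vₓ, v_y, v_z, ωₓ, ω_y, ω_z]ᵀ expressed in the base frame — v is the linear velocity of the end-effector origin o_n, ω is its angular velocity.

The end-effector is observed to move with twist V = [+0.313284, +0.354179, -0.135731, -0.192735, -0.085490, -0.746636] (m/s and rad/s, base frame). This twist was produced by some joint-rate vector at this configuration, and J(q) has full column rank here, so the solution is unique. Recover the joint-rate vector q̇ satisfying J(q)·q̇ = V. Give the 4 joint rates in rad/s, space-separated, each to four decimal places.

-0.9360 0.0150 0.4010 -0.1180

o_n = [-0.3424, 0.4796, 1.3600]
J₁: ẑ×o_n = [-0.4796, -0.3424, 0.0000], ω = ẑ
J2: z=[-0.4695, 0.8829, 0.0000] o=[-0.3797, -0.2019, 0.4600] → [0.7947, 0.4225, -0.3529, -0.4695, 0.8829, 0.0000]
J3: z=[-0.6562, -0.3489, 0.6691] o=[-0.0606, -0.0322, 0.8613] → [-0.5165, 0.1387, -0.4342, -0.6562, -0.3489, 0.6691]
J4: z=[-0.6562, -0.3489, 0.6691] o=[-0.3735, -0.1008, 1.0269] → [-0.5046, 0.2394, -0.3700, -0.6562, -0.3489, 0.6691]
q̇ = J⁺·V = [-0.9360, 0.0150, 0.4010, -0.1180]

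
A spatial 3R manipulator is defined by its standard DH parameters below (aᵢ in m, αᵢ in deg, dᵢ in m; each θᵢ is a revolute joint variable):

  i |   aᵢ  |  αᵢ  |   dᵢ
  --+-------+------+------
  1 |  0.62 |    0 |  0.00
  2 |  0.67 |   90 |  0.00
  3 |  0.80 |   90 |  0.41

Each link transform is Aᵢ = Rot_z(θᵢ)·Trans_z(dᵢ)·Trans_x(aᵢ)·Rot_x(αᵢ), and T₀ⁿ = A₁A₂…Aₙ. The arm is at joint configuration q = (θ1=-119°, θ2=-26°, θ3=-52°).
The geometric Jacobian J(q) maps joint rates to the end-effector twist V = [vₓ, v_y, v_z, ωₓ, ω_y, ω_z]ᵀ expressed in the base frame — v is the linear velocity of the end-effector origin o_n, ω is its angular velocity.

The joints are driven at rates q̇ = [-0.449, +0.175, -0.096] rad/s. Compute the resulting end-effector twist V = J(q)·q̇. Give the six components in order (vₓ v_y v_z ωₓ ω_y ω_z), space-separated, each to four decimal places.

-0.2846 0.4950 -0.0473 0.0551 -0.0786 -0.2740

o_n = [-1.4880, -0.8732, -0.6304]
J₁: ẑ×o_n = [0.8732, -1.4880, 0.0000], ω = ẑ
J2: z=[0.0000, 0.0000, 1.0000] o=[-0.3006, -0.5423, 0.0000] → [0.3309, -1.1875, 0.0000, 0.0000, 0.0000, 1.0000]
J3: z=[-0.5736, 0.8192, 0.0000] o=[-0.8494, -0.9266, 0.0000] → [-0.5164, -0.3616, 0.4925, -0.5736, 0.8192, 0.0000]
V = J·q̇ = [-0.2846, 0.4950, -0.0473, 0.0551, -0.0786, -0.2740]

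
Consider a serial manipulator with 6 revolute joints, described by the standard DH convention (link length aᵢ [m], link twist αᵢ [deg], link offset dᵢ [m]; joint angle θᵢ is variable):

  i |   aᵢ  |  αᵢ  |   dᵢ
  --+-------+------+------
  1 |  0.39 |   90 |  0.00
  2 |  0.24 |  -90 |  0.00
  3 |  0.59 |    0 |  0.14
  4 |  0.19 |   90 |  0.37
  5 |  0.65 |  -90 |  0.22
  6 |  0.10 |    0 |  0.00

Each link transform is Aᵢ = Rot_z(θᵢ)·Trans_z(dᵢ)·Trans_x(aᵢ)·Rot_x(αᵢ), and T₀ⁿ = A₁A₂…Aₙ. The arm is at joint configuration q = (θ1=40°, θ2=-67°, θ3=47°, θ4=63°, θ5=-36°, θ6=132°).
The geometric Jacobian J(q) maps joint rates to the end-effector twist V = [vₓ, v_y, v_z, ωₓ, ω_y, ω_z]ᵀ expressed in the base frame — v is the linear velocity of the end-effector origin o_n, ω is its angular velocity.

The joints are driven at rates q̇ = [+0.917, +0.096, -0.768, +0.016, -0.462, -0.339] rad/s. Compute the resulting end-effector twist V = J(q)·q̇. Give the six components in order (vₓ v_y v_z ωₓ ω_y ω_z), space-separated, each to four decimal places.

-0.8526 -0.3006 -0.8492 -0.5496 -1.0372 0.8529

o_n = [-0.1269, 1.3336, -0.4436]
J₁: ẑ×o_n = [-1.3336, -0.1269, 0.0000], ω = ẑ
J2: z=[0.6428, -0.7660, 0.0000] o=[0.2988, 0.2507, 0.0000] → [0.3398, 0.2852, 0.3700, 0.6428, -0.7660, 0.0000]
J3: z=[0.7051, 0.5917, 0.3907] o=[0.3706, 0.3110, -0.2209] → [-0.5314, -0.0373, 1.0155, 0.7051, 0.5917, 0.3907]
J4: z=[0.7051, 0.5917, 0.3907] o=[0.3124, 0.8254, -0.5366] → [-0.1436, -0.2372, 0.6183, 0.7051, 0.5917, 0.3907]
J5: z=[0.0614, 0.4980, -0.8650] o=[0.4391, 1.1648, -0.3322] → [0.0905, 0.4964, 0.2922, 0.0614, 0.4980, -0.8650]
J6: z=[0.1553, 0.8513, 0.5012] o=[-0.1883, 1.3817, -0.5062] → [0.0774, 0.0211, -0.0597, 0.1553, 0.8513, 0.5012]
V = J·q̇ = [-0.8526, -0.3006, -0.8492, -0.5496, -1.0372, 0.8529]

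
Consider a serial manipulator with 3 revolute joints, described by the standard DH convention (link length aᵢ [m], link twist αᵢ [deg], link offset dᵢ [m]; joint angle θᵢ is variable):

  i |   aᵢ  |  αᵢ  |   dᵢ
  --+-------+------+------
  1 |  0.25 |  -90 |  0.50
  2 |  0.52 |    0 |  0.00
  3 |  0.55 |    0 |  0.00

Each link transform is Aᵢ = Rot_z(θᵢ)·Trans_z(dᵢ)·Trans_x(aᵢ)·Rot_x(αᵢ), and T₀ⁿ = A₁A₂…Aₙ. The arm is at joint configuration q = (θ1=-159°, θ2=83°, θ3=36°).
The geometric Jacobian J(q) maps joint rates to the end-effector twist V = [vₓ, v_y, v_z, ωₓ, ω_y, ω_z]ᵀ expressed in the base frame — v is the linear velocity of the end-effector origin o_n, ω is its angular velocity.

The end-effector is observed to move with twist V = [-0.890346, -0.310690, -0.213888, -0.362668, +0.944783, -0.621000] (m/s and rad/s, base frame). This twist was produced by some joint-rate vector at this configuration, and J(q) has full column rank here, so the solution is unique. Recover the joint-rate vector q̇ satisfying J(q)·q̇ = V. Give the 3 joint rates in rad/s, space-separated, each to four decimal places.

o_n = [-0.0436, -0.0167, -0.4972]
J₁: ẑ×o_n = [0.0167, -0.0436, 0.0000], ω = ẑ
J2: z=[0.3584, -0.9336, 0.0000] o=[-0.2334, -0.0896, 0.5000] → [0.9309, 0.3574, 0.2033, 0.3584, -0.9336, 0.0000]
J3: z=[0.3584, -0.9336, 0.0000] o=[-0.2926, -0.1123, -0.0161] → [0.4491, 0.1724, 0.2666, 0.3584, -0.9336, 0.0000]
q̇ = J⁺·V = [-0.6210, -0.8830, -0.1290]

-0.6210 -0.8830 -0.1290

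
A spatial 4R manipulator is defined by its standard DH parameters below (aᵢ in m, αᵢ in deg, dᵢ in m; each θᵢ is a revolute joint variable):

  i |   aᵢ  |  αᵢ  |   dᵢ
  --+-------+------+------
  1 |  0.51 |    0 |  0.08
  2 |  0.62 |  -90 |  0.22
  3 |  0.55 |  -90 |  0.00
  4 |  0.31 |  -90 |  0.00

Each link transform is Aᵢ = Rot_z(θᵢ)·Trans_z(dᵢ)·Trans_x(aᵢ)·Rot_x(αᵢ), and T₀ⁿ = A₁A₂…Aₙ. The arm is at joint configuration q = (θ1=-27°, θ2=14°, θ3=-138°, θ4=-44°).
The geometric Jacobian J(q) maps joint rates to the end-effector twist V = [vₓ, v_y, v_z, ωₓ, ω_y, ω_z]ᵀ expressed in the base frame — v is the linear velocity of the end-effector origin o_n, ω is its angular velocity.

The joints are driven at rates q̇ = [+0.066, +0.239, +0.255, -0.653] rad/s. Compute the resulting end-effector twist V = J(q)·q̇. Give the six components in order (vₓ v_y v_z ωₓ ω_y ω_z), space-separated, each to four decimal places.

o_n = [0.5472, -0.0320, 0.8172]
J₁: ẑ×o_n = [0.0320, 0.5472, -0.0000], ω = ẑ
J2: z=[0.0000, 0.0000, 1.0000] o=[0.4544, -0.2315, 0.0800] → [-0.1996, 0.0928, 0.0000, 0.0000, 0.0000, 1.0000]
J3: z=[0.2250, 0.9744, 0.0000] o=[1.0585, -0.3710, 0.3000] → [0.5040, -0.1164, 0.5744, 0.2250, 0.9744, 0.0000]
J4: z=[0.6520, -0.1505, 0.7431] o=[0.6603, -0.2791, 0.6680] → [-0.2061, -0.1813, 0.1441, 0.6520, -0.1505, 0.7431]
V = J·q̇ = [0.2175, 0.1470, 0.0524, -0.3684, 0.3468, -0.1803]

0.2175 0.1470 0.0524 -0.3684 0.3468 -0.1803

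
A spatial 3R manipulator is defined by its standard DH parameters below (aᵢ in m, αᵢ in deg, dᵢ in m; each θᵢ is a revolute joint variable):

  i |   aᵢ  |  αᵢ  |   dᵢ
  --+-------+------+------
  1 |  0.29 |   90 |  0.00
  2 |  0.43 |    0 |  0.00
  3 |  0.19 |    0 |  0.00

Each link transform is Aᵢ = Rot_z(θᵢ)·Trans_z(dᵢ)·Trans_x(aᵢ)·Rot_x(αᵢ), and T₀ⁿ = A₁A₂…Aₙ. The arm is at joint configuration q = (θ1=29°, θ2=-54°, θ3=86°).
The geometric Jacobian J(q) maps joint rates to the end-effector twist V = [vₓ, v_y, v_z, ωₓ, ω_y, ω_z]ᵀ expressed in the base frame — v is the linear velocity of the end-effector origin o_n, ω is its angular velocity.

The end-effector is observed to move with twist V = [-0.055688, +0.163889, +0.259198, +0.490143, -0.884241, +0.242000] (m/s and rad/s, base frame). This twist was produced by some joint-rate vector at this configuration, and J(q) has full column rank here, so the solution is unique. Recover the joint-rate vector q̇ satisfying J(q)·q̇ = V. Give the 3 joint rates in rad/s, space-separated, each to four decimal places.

0.2420 0.3810 0.6300

o_n = [0.6156, 0.3412, -0.2472]
J₁: ẑ×o_n = [-0.3412, 0.6156, 0.0000], ω = ẑ
J2: z=[0.4848, -0.8746, 0.0000] o=[0.2536, 0.1406, 0.0000] → [0.2162, 0.1198, 0.4139, 0.4848, -0.8746, 0.0000]
J3: z=[0.4848, -0.8746, 0.0000] o=[0.4747, 0.2631, -0.3479] → [-0.0881, -0.0488, 0.1611, 0.4848, -0.8746, 0.0000]
q̇ = J⁺·V = [0.2420, 0.3810, 0.6300]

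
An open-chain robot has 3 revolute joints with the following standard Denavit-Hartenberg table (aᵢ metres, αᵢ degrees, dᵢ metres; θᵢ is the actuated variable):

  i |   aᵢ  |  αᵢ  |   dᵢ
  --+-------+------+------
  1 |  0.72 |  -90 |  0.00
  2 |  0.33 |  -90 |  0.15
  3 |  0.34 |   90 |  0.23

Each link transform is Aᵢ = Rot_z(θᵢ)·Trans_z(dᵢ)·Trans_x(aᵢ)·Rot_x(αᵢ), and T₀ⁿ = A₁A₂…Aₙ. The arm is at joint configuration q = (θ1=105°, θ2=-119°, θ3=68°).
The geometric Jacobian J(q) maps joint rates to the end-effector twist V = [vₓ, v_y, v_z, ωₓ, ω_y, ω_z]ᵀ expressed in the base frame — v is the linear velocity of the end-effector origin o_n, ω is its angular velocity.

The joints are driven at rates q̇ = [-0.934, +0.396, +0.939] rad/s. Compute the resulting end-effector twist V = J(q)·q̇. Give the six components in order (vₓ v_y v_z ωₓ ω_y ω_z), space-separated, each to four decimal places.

o_n = [-0.0214, 0.7184, 0.5115]
J₁: ẑ×o_n = [-0.7184, -0.0214, 0.0000], ω = ẑ
J2: z=[-0.9659, -0.2588, 0.0000] o=[-0.1863, 0.6955, 0.0000] → [-0.1324, 0.4941, 0.0206, -0.9659, -0.2588, 0.0000]
J3: z=[-0.2264, 0.8448, 0.4848] o=[-0.2898, 0.5021, 0.2886] → [0.0835, 0.1806, -0.2757, -0.2264, 0.8448, 0.4848]
V = J·q̇ = [0.6969, 0.3852, -0.2508, -0.5951, 0.6908, -0.4788]

0.6969 0.3852 -0.2508 -0.5951 0.6908 -0.4788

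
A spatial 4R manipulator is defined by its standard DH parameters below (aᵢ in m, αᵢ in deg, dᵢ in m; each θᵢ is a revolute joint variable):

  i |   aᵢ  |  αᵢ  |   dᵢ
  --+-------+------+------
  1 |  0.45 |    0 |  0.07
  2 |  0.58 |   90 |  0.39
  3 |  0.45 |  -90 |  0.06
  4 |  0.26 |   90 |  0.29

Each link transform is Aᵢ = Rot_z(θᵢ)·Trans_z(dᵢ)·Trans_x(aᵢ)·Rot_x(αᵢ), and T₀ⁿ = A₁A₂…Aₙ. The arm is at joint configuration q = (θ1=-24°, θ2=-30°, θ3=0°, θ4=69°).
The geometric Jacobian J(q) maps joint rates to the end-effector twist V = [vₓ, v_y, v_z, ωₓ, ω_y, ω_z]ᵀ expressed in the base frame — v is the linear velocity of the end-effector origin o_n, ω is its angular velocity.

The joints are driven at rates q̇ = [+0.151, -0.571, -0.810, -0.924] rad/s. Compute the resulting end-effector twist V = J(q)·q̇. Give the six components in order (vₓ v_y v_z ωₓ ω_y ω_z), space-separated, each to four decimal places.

o_n = [1.2191, -0.9843, 0.7500]
J₁: ẑ×o_n = [0.9843, 1.2191, -0.0000], ω = ẑ
J2: z=[0.0000, 0.0000, 1.0000] o=[0.4111, -0.1830, 0.0700] → [0.8013, 0.8080, -0.0000, 0.0000, 0.0000, 1.0000]
J3: z=[-0.8090, -0.5878, 0.0000] o=[0.7520, -0.6523, 0.4600] → [-0.1705, 0.2346, 0.5432, -0.8090, -0.5878, 0.0000]
J4: z=[-0.0000, 0.0000, 1.0000] o=[0.9680, -1.0516, 0.4600] → [-0.0673, 0.2511, -0.0000, -0.0000, 0.0000, 1.0000]
V = J·q̇ = [-0.1086, -0.6994, -0.4400, 0.6553, 0.4761, -1.3440]

-0.1086 -0.6994 -0.4400 0.6553 0.4761 -1.3440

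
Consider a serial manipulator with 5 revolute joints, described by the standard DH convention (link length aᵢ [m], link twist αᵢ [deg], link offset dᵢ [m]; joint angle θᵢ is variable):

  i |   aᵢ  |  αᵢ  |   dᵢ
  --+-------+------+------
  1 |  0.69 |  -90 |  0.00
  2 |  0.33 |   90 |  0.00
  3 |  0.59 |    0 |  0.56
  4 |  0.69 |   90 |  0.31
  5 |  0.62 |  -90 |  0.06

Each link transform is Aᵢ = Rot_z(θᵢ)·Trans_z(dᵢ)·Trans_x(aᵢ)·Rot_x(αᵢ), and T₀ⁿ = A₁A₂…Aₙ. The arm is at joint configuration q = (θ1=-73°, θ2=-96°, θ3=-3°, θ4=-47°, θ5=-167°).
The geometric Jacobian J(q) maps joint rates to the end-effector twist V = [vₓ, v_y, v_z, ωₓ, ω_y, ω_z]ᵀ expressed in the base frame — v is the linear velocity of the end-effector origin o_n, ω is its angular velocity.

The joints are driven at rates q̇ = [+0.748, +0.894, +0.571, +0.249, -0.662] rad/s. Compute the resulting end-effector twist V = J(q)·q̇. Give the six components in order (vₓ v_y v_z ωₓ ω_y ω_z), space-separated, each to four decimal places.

o_n = [-0.1684, 0.0882, 0.8470]
J₁: ẑ×o_n = [-0.0882, -0.1684, 0.0000], ω = ẑ
J2: z=[0.9563, 0.2924, 0.0000] o=[0.2017, -0.6599, 0.0000] → [0.2476, -0.8100, 0.8236, 0.9563, 0.2924, 0.0000]
J3: z=[-0.2908, 0.9511, -0.1045] o=[0.1917, -0.6269, 0.3282] → [0.5682, 0.1885, 0.1345, -0.2908, 0.9511, -0.1045]
J4: z=[-0.2908, 0.9511, -0.1045] o=[-0.0187, -0.0444, 0.8556] → [0.0057, 0.0131, 0.1038, -0.2908, 0.9511, -0.1045]
J5: z=[-0.5913, -0.2645, -0.7618] o=[-0.6279, 0.1402, 1.2643] → [0.0707, -0.5968, 0.1523, -0.5913, -0.2645, -0.7618]
V = J·q̇ = [0.4344, -0.3441, 0.7381, 1.0079, 1.2164, 1.1666]

0.4344 -0.3441 0.7381 1.0079 1.2164 1.1666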